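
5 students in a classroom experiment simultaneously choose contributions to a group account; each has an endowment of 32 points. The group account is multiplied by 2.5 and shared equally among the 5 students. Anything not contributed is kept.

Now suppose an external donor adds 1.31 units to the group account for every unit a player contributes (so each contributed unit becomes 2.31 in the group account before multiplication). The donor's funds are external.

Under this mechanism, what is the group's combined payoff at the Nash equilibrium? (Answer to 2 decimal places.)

924.00 points

Under the mechanism each unit contributed yields 2.5 × 2.31 / 5 = 1.1550 back to its contributor per unit of net cost, which exceeds 1, making full contribution the dominant choice for everyone.
At the Nash equilibrium everyone contributes 32. Group total payoff = 2.5 × 2.31 × 160 = 924.00.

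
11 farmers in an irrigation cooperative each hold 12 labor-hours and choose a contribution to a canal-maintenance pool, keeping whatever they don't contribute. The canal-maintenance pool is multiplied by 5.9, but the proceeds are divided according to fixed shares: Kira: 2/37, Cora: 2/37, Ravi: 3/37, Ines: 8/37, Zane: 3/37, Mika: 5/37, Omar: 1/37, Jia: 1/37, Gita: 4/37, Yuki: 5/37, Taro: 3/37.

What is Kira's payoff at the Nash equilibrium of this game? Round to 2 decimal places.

Each unit j contributes comes back to j as 5.9 × (j's share), so j prefers to contribute only if that share exceeds 1/5.9 = 0.1695; otherwise keeping the unit dominates.
The only share above 0.1695 is Ines's 8/37, contributing 12; the remaining 10 contribute 0. Total contributed: 12.
Kira keeps 12 and receives 5.9 × 12 × 2/37 = 3.83 from the canal-maintenance pool, for a payoff of 15.83.

15.83 labor-hours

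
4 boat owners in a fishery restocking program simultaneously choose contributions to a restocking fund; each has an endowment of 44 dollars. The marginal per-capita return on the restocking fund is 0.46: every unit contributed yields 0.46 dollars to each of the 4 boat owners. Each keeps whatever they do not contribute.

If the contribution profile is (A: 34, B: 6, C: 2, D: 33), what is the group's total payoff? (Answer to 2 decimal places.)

Total contributed: 34 + 6 + 2 + 33 = 75; total kept: 4 × 44 − 75 = 101.
The restocking fund pays out 0.46 × 4 × 75 = 138.00 in aggregate.
Group total = 101 + 138.00 = 239.00.

239.00 dollars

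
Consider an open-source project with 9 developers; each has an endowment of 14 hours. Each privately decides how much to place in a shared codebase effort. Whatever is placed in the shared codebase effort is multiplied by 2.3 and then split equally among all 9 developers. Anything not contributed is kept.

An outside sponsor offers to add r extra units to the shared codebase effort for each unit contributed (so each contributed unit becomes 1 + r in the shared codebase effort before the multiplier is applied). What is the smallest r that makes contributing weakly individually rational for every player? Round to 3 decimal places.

With matching at rate r, one contributed unit becomes (1 + r) in the shared codebase effort and returns 2.3 × (1 + r) / 9 to the contributor.
Setting this equal to 1: 1 + r = 9/2.3 = 3.9130.
So the minimum matching rate is r = 3.9130 − 1 = 2.913.

2.913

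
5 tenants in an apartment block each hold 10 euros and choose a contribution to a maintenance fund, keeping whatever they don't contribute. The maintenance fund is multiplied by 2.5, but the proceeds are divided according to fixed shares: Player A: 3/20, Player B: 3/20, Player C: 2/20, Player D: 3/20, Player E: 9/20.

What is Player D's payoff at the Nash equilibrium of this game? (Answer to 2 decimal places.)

13.75 euros

Each unit j contributes comes back to j as 2.5 × (j's share), so j prefers to contribute only if that share exceeds 1/2.5 = 0.4000; otherwise keeping the unit dominates.
Player E alone (share 9/20) is above the threshold, contributing 10; the remaining 4 contribute 0. Total contributed: 10.
Player D keeps 10 and receives 2.5 × 10 × 3/20 = 3.75 from the maintenance fund, for a payoff of 13.75.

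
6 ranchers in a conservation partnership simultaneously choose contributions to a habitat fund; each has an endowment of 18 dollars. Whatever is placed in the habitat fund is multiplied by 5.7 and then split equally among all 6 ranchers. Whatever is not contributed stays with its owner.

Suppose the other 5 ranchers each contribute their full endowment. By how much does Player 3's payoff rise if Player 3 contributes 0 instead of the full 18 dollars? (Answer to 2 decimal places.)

Switching from a contribution of 18 to 0 lets Player 3 keep an extra 18 dollars, but lowers the habitat fund by 18, which costs Player 3 their own share of that drop: 5.7/6 × 18 = 17.10.
Net gain = 18 − 17.10 = 0.90. The private return per contributed unit (0.9500) is below 1, so free-riding is indeed the best response regardless of what the others do.

0.90 dollars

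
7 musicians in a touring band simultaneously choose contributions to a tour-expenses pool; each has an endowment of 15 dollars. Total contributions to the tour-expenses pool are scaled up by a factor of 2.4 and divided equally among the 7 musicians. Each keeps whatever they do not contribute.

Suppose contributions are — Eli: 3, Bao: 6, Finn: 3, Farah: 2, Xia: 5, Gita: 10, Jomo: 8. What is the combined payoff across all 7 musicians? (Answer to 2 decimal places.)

Total contributed: 3 + 6 + 3 + 2 + 5 + 10 + 8 = 37; total kept: 7 × 15 − 37 = 68.
The tour-expenses pool pays out 2.4 × 37 = 88.80 in aggregate.
Group total = 68 + 88.80 = 156.80.

156.80 dollars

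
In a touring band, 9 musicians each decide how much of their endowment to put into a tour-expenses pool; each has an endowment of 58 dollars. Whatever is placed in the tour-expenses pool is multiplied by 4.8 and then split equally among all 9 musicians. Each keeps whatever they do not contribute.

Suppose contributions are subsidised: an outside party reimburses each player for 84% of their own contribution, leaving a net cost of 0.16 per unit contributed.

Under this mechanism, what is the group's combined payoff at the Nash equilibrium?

The effective private return per unit is now (4.8/9) / 0.16 = 3.3333 > 1, so every player's dominant strategy flips to full contribution.
At the Nash equilibrium everyone contributes 58. Group total payoff = 9 × (58 × 0.84 + 4.8 × 58) = 2944.08.

2944.08 dollars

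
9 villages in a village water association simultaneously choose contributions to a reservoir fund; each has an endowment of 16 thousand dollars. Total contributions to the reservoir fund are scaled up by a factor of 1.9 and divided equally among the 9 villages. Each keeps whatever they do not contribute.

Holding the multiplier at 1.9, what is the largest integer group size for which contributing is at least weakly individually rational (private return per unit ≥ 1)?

1

Private return per unit is 1.9/(group size), which is ≥ 1 whenever the group size is ≤ 1.9.
The largest such integer is 1.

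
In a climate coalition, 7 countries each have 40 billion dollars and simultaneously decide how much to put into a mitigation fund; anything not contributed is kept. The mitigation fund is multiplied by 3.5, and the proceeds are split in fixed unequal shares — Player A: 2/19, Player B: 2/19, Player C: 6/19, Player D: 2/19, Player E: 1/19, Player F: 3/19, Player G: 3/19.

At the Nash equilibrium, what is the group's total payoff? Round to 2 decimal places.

380.00 billion dollars

A player with share s gets back 3.5·s per unit contributed, so full contribution is dominant for anyone with s > 1/3.5 = 0.2857 and zero contribution is dominant for anyone below.
The only share above 0.2857 is Player C's 6/19, contributing 40; the remaining 6 contribute 0. Total contributed: 40.
The mitigation fund pays out 3.5 × 40 = 140.00 in total (split across the unequal shares, but the aggregate is all that matters for the group sum).
The 6 free-riders keep 40 each, adding 240. Group total = 240 + 140.00 = 380.00.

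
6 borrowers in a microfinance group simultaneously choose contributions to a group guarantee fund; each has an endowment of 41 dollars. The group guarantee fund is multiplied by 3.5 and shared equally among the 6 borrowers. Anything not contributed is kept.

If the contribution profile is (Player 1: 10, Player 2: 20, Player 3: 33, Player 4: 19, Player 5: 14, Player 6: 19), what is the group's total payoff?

Total contributed: 10 + 20 + 33 + 19 + 14 + 19 = 115; total kept: 6 × 41 − 115 = 131.
The group guarantee fund pays out 3.5 × 115 = 402.50 in aggregate.
Group total = 131 + 402.50 = 533.50.

533.50 dollars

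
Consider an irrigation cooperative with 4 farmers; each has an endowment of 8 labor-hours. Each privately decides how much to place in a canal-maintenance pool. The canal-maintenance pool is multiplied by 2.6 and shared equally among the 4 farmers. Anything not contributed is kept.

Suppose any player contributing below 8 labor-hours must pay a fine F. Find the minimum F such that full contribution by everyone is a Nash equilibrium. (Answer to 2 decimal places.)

Given the others contribute fully, the best deviation is to contribute 0 (any partial contribution still incurs the fine and gives up units whose private return 0.6500 is below 1).
Deviating from 8 to 0 saves 8 labor-hours but forfeits the deviator's share of the drop in the canal-maintenance pool: 2.6/4 × 8 = 5.20.
So the deviation gain is 8 − 5.20 = 2.80, and the fine must be at least 2.80 labor-hours to wipe it out.

2.80 labor-hours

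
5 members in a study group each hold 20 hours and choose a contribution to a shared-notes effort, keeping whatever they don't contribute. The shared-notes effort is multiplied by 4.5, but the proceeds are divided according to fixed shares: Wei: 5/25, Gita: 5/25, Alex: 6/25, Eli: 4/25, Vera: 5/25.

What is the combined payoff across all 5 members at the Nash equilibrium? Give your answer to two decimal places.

170.00 hours

Each unit j contributes comes back to j as 4.5 × (j's share), so j prefers to contribute only if that share exceeds 1/4.5 = 0.2222; otherwise keeping the unit dominates.
The only share above 0.2222 is Alex's 6/25, contributing 20; the remaining 4 contribute 0. Total contributed: 20.
The shared-notes effort pays out 4.5 × 20 = 90.00 in total (split across the unequal shares, but the aggregate is all that matters for the group sum).
The 4 free-riders keep 20 each, adding 80. Group total = 80 + 90.00 = 170.00.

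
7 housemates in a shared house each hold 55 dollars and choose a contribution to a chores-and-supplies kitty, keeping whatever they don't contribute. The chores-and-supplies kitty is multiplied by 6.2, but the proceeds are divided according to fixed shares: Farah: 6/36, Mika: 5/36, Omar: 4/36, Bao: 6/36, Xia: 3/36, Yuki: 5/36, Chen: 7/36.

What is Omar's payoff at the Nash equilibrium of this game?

Each unit j contributes comes back to j as 6.2 × (j's share), so j prefers to contribute only if that share exceeds 1/6.2 = 0.1613; otherwise keeping the unit dominates.
Farah, Bao and Chen are above the threshold, contributing 55 each; the remaining 4 contribute 0. Total contributed: 165.
Omar keeps 55 and receives 6.2 × 165 × 4/36 = 113.67 from the chores-and-supplies kitty, for a payoff of 168.67.

168.67 dollars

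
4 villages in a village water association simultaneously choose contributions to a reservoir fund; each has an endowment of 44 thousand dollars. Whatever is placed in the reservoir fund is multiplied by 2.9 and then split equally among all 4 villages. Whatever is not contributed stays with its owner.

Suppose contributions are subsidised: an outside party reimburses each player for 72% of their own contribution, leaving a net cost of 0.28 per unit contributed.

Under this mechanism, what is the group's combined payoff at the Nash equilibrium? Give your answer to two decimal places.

637.12 thousand dollars

The effective private return per unit is now (2.9/4) / 0.28 = 2.5893 > 1, so every player's dominant strategy flips to full contribution.
At the Nash equilibrium everyone contributes 44. Group total payoff = 4 × (44 × 0.72 + 2.9 × 44) = 637.12.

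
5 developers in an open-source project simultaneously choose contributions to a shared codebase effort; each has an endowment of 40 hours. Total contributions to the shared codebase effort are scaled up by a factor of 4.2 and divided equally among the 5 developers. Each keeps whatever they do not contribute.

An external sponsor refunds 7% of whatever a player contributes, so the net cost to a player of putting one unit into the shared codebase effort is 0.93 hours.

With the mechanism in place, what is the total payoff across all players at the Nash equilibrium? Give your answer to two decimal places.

200.00 hours

The effective private return is (4.2/5) / 0.93 = 0.9032, which is still under 1, so the mechanism doesn't change anyone's dominant strategy: zero contribution.
Everyone keeps their endowment and the group total is 5 × 40 = 200.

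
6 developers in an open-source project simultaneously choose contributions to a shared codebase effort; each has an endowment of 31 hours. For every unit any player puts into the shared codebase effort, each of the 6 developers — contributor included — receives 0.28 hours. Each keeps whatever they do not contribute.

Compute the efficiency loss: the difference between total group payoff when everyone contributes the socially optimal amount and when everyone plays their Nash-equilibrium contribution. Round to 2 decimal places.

126.48 hours

The private return per contributed unit is 0.28 < 1, so contributing 0 is dominant for every player. At the Nash equilibrium everyone keeps their 31, and the group total is 6 × 31 = 186.
Each contributed unit returns 1.680 to the group as a whole (0.28 to each of 6 players), which exceeds 1, so the social optimum is full contribution: group total = 1.680 × 186 = 312.48.
Efficiency loss = 312.48 − 186 = 126.48.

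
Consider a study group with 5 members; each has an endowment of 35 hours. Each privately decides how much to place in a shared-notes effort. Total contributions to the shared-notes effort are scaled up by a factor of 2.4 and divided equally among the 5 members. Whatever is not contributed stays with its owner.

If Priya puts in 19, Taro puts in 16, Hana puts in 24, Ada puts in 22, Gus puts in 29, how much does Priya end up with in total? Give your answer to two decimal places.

68.80 hours

Total contributed: 19 + 16 + 24 + 22 + 29 = 110.
Each receives 2.4 × 110 / 5 = 52.80 from the shared-notes effort.
Priya keeps 35 − 19 = 16, so Priya's payoff is 16 + 52.80 = 68.80.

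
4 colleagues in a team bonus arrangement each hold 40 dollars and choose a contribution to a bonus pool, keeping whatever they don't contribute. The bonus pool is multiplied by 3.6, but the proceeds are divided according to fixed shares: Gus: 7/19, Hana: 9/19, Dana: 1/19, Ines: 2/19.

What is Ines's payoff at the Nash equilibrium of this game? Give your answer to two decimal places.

For player j, contributing a unit is worthwhile iff 3.6 × (j's share) ≥ 1, i.e. iff j's share is at least 0.2778.
Gus and Hana clear that bar, contributing 40 each; the remaining 2 contribute 0. Total contributed: 80.
Ines keeps 40 and receives 3.6 × 80 × 2/19 = 30.32 from the bonus pool, for a payoff of 70.32.

70.32 dollars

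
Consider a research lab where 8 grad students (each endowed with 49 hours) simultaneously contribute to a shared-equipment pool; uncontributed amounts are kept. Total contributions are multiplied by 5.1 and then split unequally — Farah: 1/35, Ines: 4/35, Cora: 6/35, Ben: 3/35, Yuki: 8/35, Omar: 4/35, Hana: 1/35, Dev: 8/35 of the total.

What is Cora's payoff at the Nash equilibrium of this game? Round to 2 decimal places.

134.68 hours

Player j's private return per contributed unit is 5.1 × (j's share). Contributing is weakly dominant for j when that share is at least 1/5.1 = 0.1961, and contributing 0 is dominant otherwise.
Yuki and Dev are above the threshold, contributing 49 each; the remaining 6 contribute 0. Total contributed: 98.
Cora keeps 49 and receives 5.1 × 98 × 6/35 = 85.68 from the shared-equipment pool, for a payoff of 134.68.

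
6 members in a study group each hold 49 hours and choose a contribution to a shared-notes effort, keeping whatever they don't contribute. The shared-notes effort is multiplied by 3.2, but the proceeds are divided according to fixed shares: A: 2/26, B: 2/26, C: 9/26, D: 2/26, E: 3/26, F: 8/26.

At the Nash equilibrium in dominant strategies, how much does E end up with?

Each unit j contributes comes back to j as 3.2 × (j's share), so j prefers to contribute only if that share exceeds 1/3.2 = 0.3125; otherwise keeping the unit dominates.
Only C (9/26) clears that bar, contributing 49; the remaining 5 contribute 0. Total contributed: 49.
E keeps 49 and receives 3.2 × 49 × 3/26 = 18.09 from the shared-notes effort, for a payoff of 67.09.

67.09 hours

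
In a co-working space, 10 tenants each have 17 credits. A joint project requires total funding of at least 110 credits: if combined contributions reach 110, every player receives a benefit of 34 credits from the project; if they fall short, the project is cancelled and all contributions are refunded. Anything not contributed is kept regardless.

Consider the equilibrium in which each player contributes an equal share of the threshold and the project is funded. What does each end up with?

Equal share of the threshold: 110/10 = 11.
At this profile no one gains by cutting their contribution: any cut drops the total below 110, the project is cancelled, contributions are refunded, and the deviator ends with 17, which is less than 17 − 11 + 34 = 40. Contributing more than 11 just wastes the excess. So contributing exactly 11 is a best response.
Each player's payoff: 17 − 11 + 34 = 40.

40 credits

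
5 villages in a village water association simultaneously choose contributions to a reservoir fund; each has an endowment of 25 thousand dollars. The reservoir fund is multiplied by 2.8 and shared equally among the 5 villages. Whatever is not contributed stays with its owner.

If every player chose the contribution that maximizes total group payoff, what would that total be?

Each contributed unit returns 2.800 to the group as a whole (0.5600 to each of 5 players), which exceeds 1, so the social optimum is full contribution: group total = 2.800 × 125 = 350.00.

350.00 thousand dollars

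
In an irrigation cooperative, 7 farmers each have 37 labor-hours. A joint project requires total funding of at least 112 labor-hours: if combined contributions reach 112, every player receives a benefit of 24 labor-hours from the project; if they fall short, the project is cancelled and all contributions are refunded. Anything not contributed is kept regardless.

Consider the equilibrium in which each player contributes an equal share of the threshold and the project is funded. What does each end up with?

45 labor-hours

Equal share of the threshold: 112/7 = 16.
At this profile no one gains by cutting their contribution: any cut drops the total below 112, the project is cancelled, contributions are refunded, and the deviator ends with 37, which is less than 37 − 16 + 24 = 45. Contributing more than 16 just wastes the excess. So contributing exactly 16 is a best response.
Each player's payoff: 37 − 16 + 24 = 45.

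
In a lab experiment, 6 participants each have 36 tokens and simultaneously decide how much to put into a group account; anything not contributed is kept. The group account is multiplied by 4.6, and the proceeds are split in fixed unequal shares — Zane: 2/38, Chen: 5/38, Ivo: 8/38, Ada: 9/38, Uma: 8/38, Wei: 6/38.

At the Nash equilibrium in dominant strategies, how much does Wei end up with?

62.15 tokens

Each unit j contributes comes back to j as 4.6 × (j's share), so j prefers to contribute only if that share exceeds 1/4.6 = 0.2174; otherwise keeping the unit dominates.
Only Ada (9/38) clears that bar, contributing 36; the remaining 5 contribute 0. Total contributed: 36.
Wei keeps 36 and receives 4.6 × 36 × 6/38 = 26.15 from the group account, for a payoff of 62.15.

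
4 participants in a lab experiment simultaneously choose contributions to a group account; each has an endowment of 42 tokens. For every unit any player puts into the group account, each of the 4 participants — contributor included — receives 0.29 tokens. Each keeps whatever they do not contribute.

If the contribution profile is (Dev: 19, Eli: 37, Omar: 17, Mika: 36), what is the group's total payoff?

Total contributed: 19 + 37 + 17 + 36 = 109; total kept: 4 × 42 − 109 = 59.
The group account pays out 0.29 × 4 × 109 = 126.44 in aggregate.
Group total = 59 + 126.44 = 185.44.

185.44 tokens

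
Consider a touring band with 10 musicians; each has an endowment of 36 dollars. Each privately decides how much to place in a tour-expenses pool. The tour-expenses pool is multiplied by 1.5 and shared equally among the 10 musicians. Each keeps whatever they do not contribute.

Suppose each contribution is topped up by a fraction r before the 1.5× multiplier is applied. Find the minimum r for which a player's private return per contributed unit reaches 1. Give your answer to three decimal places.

5.667

With matching at rate r, one contributed unit becomes (1 + r) in the tour-expenses pool and returns 1.5 × (1 + r) / 10 to the contributor.
Setting this equal to 1: 1 + r = 10/1.5 = 6.6667.
So the minimum matching rate is r = 6.6667 − 1 = 5.667.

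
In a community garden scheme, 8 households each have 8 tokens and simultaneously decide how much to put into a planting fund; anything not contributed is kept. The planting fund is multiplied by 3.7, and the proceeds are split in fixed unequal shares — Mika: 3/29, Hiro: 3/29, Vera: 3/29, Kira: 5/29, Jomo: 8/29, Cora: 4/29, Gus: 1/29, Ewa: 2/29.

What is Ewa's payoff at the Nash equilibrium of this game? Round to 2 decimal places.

10.04 tokens

For player j, contributing a unit is worthwhile iff 3.7 × (j's share) ≥ 1, i.e. iff j's share is at least 0.2703.
The only share above 0.2703 is Jomo's 8/29, contributing 8; the remaining 7 contribute 0. Total contributed: 8.
Ewa keeps 8 and receives 3.7 × 8 × 2/29 = 2.04 from the planting fund, for a payoff of 10.04.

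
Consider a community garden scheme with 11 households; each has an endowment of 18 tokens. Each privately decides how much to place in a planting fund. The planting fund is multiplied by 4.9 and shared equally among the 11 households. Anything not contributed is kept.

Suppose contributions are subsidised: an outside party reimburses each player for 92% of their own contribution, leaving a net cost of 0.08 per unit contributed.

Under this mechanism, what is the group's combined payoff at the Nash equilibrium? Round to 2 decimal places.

The effective private return per unit is now (4.9/11) / 0.08 = 5.5682 > 1, so every player's dominant strategy flips to full contribution.
So the Nash equilibrium is full contribution by all 11; the group earns 11 × (18 × 0.92 + 4.9 × 18) = 1152.36.

1152.36 tokens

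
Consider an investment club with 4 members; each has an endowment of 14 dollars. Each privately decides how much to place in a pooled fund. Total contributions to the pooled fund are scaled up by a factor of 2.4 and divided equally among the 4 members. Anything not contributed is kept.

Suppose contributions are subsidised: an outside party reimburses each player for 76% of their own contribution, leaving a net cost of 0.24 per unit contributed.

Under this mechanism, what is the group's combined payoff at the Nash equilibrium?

With the mechanism, a contributed unit returns (2.4/4) / 0.24 = 2.5000 per unit of net cost to the contributor — now above 1 — so contributing fully is weakly dominant for every player.
So the Nash equilibrium is full contribution by all 4; the group earns 4 × (14 × 0.76 + 2.4 × 14) = 176.96.

176.96 dollars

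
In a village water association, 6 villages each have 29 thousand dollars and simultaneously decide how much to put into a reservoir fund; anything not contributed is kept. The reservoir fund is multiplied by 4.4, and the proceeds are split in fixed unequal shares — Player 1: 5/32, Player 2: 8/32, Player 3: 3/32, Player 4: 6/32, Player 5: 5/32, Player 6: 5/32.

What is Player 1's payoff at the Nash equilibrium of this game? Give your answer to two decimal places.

Player j's private return per contributed unit is 4.4 × (j's share). Contributing is weakly dominant for j when that share is at least 1/4.4 = 0.2273, and contributing 0 is dominant otherwise.
Only Player 2 (8/32) clears that bar, contributing 29; the remaining 5 contribute 0. Total contributed: 29.
Player 1 keeps 29 and receives 4.4 × 29 × 5/32 = 19.94 from the reservoir fund, for a payoff of 48.94.

48.94 thousand dollars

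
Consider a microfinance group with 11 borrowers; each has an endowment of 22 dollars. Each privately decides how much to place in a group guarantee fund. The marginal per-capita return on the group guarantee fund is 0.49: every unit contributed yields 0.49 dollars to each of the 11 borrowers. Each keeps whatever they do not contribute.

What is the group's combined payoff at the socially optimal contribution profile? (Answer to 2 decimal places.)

Each contributed unit returns 5.390 to the group as a whole (0.49 to each of 11 players), which exceeds 1, so the social optimum is full contribution: group total = 5.390 × 242 = 1304.38.

1304.38 dollars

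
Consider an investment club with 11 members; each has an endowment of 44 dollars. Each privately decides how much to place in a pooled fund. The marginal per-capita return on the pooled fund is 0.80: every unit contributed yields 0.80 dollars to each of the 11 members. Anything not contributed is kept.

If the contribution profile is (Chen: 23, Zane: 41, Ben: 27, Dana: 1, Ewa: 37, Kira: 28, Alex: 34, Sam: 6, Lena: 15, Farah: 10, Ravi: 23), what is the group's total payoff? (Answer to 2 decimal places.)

Total contributed: 23 + 41 + 27 + 1 + 37 + 28 + 34 + 6 + 15 + 10 + 23 = 245; total kept: 11 × 44 − 245 = 239.
The pooled fund pays out 0.80 × 11 × 245 = 2156.00 in aggregate.
Group total = 239 + 2156.00 = 2395.00.

2395.00 dollars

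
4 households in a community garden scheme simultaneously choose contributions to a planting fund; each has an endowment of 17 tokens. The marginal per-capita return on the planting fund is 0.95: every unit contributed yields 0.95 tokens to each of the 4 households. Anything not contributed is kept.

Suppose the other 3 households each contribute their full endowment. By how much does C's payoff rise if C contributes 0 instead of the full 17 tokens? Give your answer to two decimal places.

Switching from a contribution of 17 to 0 lets C keep an extra 17 tokens, but lowers the planting fund by 17, which costs C their own share of that drop: 0.95 × 17 = 16.15.
Net gain = 17 − 16.15 = 0.85. The private return per contributed unit (0.95) is below 1, so free-riding is indeed the best response regardless of what the others do.

0.85 tokens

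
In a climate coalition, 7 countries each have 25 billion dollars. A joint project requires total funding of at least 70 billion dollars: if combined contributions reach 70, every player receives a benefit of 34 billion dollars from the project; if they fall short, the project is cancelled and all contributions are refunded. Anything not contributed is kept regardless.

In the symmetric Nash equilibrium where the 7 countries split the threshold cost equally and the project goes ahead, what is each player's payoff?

49 billion dollars

Equal share of the threshold: 70/7 = 10.
At this profile no one gains by cutting their contribution: any cut drops the total below 70, the project is cancelled, contributions are refunded, and the deviator ends with 25, which is less than 25 − 10 + 34 = 49. Contributing more than 10 just wastes the excess. So contributing exactly 10 is a best response.
Each player's payoff: 25 − 10 + 34 = 49.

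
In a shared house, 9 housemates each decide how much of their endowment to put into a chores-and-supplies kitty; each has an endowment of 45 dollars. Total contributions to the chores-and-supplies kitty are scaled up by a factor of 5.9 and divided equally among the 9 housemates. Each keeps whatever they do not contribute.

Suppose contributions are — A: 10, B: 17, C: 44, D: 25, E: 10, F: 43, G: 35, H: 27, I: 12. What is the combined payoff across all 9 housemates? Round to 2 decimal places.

1497.70 dollars

Total contributed: 10 + 17 + 44 + 25 + 10 + 43 + 35 + 27 + 12 = 223; total kept: 9 × 45 − 223 = 182.
The chores-and-supplies kitty pays out 5.9 × 223 = 1315.70 in aggregate.
Group total = 182 + 1315.70 = 1497.70.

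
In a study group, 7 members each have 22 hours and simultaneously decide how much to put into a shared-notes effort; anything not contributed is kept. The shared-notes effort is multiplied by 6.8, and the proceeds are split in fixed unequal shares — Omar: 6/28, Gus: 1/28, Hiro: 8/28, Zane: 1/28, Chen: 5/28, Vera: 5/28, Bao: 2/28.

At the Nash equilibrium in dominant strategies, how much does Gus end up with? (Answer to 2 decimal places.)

For player j, contributing a unit is worthwhile iff 6.8 × (j's share) ≥ 1, i.e. iff j's share is at least 0.1471.
Omar, Hiro, Chen and Vera clear that bar, contributing 22 each; the remaining 3 contribute 0. Total contributed: 88.
Gus keeps 22 and receives 6.8 × 88 × 1/28 = 21.37 from the shared-notes effort, for a payoff of 43.37.

43.37 hours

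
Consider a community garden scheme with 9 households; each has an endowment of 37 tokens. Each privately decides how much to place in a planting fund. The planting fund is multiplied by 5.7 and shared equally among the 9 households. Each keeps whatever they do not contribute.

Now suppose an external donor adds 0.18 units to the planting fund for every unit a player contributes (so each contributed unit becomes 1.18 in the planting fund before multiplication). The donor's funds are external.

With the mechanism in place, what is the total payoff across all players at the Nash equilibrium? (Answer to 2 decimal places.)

Even with the mechanism, each unit contributed returns only 5.7 × 1.18 / 9 = 0.7473 per unit of net cost, so contributing nothing is still dominant.
Everyone keeps their endowment and the group total is 9 × 37 = 333.

333.00 tokens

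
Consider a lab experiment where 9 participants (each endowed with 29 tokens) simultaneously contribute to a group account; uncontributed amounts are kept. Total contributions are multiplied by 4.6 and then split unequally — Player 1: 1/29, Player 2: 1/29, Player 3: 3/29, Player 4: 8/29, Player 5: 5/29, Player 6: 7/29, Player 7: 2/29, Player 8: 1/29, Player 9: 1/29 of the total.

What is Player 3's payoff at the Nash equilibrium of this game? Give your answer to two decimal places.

56.60 tokens

A player with share s gets back 4.6·s per unit contributed, so full contribution is dominant for anyone with s > 1/4.6 = 0.2174 and zero contribution is dominant for anyone below.
The shares above 0.2174 belong to Player 4 and Player 6, contributing 29 each; the remaining 7 contribute 0. Total contributed: 58.
Player 3 keeps 29 and receives 4.6 × 58 × 3/29 = 27.60 from the group account, for a payoff of 56.60.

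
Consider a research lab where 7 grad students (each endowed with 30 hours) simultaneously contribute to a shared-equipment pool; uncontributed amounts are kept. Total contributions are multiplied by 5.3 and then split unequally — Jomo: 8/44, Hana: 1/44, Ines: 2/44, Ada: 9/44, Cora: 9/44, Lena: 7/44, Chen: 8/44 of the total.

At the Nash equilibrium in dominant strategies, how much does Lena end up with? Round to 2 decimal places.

Player j's private return per contributed unit is 5.3 × (j's share). Contributing is weakly dominant for j when that share is at least 1/5.3 = 0.1887, and contributing 0 is dominant otherwise.
The shares above 0.1887 belong to Ada and Cora, contributing 30 each; the remaining 5 contribute 0. Total contributed: 60.
Lena keeps 30 and receives 5.3 × 60 × 7/44 = 50.59 from the shared-equipment pool, for a payoff of 80.59.

80.59 hours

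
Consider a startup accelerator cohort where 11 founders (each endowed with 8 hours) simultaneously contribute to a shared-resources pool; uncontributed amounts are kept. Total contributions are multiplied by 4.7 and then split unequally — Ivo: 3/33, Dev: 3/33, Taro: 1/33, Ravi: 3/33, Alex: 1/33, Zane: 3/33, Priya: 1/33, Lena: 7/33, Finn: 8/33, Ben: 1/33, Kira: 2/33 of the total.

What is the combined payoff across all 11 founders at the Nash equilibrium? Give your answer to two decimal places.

117.60 hours

For player j, contributing a unit is worthwhile iff 4.7 × (j's share) ≥ 1, i.e. iff j's share is at least 0.2128.
Only Finn (8/33) clears that bar, contributing 8; the remaining 10 contribute 0. Total contributed: 8.
The shared-resources pool pays out 4.7 × 8 = 37.60 in total (split across the unequal shares, but the aggregate is all that matters for the group sum).
The 10 free-riders keep 8 each, adding 80. Group total = 80 + 37.60 = 117.60.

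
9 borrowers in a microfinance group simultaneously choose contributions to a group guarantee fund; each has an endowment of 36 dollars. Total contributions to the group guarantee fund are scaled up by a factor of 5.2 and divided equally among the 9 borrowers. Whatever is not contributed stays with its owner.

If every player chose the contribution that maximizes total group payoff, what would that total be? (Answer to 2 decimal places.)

Each contributed unit returns 5.200 to the group as a whole (0.5778 to each of 9 players), which exceeds 1, so the social optimum is full contribution: group total = 5.200 × 324 = 1684.80.

1684.80 dollars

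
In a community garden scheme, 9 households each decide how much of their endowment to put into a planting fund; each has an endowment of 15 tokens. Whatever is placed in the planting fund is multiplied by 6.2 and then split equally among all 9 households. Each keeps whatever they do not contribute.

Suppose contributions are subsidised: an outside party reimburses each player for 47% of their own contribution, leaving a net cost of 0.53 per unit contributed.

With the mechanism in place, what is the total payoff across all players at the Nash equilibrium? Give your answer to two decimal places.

900.45 tokens

Under the mechanism each unit contributed yields (6.2/9) / 0.53 = 1.2998 back to its contributor per unit of net cost, which exceeds 1, making full contribution the dominant choice for everyone.
At the Nash equilibrium everyone contributes 15. Group total payoff = 9 × (15 × 0.47 + 6.2 × 15) = 900.45.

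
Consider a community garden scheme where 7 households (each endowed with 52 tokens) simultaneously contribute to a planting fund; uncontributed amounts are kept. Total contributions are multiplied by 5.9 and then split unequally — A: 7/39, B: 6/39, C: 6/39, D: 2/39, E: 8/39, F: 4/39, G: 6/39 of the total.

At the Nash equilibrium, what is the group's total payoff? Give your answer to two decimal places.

873.60 tokens

Player j's private return per contributed unit is 5.9 × (j's share). Contributing is weakly dominant for j when that share is at least 1/5.9 = 0.1695, and contributing 0 is dominant otherwise.
A and E clear that bar, contributing 52 each; the remaining 5 contribute 0. Total contributed: 104.
The planting fund pays out 5.9 × 104 = 613.60 in total (split across the unequal shares, but the aggregate is all that matters for the group sum).
The 5 free-riders keep 52 each, adding 260. Group total = 260 + 613.60 = 873.60.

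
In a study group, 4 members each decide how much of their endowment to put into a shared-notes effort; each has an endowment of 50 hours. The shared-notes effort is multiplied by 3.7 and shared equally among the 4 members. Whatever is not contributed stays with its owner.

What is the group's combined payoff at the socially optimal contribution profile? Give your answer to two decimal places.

740.00 hours

Each contributed unit returns 3.700 to the group as a whole (0.9250 to each of 4 players), which exceeds 1, so the social optimum is full contribution: group total = 3.700 × 200 = 740.00.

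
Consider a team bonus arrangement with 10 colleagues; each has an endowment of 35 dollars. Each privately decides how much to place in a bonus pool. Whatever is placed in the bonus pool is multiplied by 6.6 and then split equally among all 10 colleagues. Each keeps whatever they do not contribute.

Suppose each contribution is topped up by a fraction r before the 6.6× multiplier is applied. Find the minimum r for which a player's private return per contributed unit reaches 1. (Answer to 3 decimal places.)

0.515

With matching at rate r, one contributed unit becomes (1 + r) in the bonus pool and returns 6.6 × (1 + r) / 10 to the contributor.
Setting this equal to 1: 1 + r = 10/6.6 = 1.5152.
So the minimum matching rate is r = 1.5152 − 1 = 0.515.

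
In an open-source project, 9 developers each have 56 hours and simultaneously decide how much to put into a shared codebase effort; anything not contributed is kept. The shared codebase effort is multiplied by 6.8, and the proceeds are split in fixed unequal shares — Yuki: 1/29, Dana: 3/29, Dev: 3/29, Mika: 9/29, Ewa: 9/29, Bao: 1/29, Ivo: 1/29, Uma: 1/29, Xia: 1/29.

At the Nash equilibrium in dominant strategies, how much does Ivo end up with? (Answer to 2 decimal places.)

Each unit j contributes comes back to j as 6.8 × (j's share), so j prefers to contribute only if that share exceeds 1/6.8 = 0.1471; otherwise keeping the unit dominates.
The shares above 0.1471 belong to Mika and Ewa, contributing 56 each; the remaining 7 contribute 0. Total contributed: 112.
Ivo keeps 56 and receives 6.8 × 112 × 1/29 = 26.26 from the shared codebase effort, for a payoff of 82.26.

82.26 hours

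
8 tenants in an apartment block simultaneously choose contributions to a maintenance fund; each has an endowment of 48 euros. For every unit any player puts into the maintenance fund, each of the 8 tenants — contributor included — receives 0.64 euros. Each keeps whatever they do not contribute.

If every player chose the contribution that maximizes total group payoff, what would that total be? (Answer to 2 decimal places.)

Each contributed unit returns 5.120 to the group as a whole (0.64 to each of 8 players), which exceeds 1, so the social optimum is full contribution: group total = 5.120 × 384 = 1966.08.

1966.08 euros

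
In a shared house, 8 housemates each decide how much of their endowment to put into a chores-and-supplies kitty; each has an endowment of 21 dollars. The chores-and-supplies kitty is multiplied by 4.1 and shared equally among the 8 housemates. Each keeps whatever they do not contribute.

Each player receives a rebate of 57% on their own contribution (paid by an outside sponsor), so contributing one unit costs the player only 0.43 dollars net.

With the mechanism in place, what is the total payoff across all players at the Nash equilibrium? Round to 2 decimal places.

784.56 dollars

With the mechanism, a contributed unit returns (4.1/8) / 0.43 = 1.1919 per unit of net cost to the contributor — now above 1 — so contributing fully is weakly dominant for every player.
So the Nash equilibrium is full contribution by all 8; the group earns 8 × (21 × 0.57 + 4.1 × 21) = 784.56.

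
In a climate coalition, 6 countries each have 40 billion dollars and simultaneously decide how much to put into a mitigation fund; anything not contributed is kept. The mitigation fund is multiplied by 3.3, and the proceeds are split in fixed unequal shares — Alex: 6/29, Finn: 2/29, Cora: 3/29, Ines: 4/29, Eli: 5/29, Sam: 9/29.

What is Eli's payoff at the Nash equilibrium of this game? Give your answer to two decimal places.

62.76 billion dollars

Each unit j contributes comes back to j as 3.3 × (j's share), so j prefers to contribute only if that share exceeds 1/3.3 = 0.3030; otherwise keeping the unit dominates.
The only share above 0.3030 is Sam's 9/29, contributing 40; the remaining 5 contribute 0. Total contributed: 40.
Eli keeps 40 and receives 3.3 × 40 × 5/29 = 22.76 from the mitigation fund, for a payoff of 62.76.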